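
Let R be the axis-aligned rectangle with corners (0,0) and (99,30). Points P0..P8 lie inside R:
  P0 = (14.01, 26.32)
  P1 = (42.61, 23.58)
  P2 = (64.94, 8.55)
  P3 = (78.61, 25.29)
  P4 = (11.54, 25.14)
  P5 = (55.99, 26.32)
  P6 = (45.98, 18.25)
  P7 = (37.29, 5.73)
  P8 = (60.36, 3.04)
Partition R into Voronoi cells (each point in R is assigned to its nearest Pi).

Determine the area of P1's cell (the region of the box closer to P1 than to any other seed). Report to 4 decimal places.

Area of P1's cell: 233.1928

1. box [0,99]×[0,30]: [(0, 0) (99, 0) (99, 30) (0, 30)]
2. ⊥bis P1·P0 via (28.31,24.95): [(25.9197, 0) (99, 0) (99, 30) (28.7938, 30)]  |A|=2149.2976
3. ⊥bis P1·P2 via (53.775,16.065): [(25.9197, 0) (42.9619, 0) (63.1544, 30) (28.7938, 30)]  |A|=771.0425
4. ⊥bis P1·P3 via (60.61,24.435): [(25.9197, 0) (42.9619, 0) (60.5308, 26.1021) (60.3457, 30) (28.7938, 30)]  |A|=765.5683
5. ⊥bis P1·P4 via (27.075,24.36): [(25.9197, 0) (42.9619, 0) (60.5308, 26.1021) (60.3457, 30) (28.7938, 30)]  |A|=765.5683
6. ⊥bis P1·P5 via (49.3,24.95): [(25.9197, 0) (42.9619, 0) (51.739, 13.0401) (48.2658, 30) (28.7938, 30)]  |A|=644.7876
7. ⊥bis P1·P6 via (44.295,20.915): [(26.8678, 9.8963) (49.4578, 24.1793) (48.2658, 30) (28.7938, 30)]  |A|=269.9874
8. ⊥bis P1·P7 via (39.95,14.655): [(27.6742, 18.3137) (36.1741, 15.7804) (49.4578, 24.1793) (48.2658, 30) (28.7938, 30)]  |A|=233.1928
9. ⊥bis P1·P8 via (51.485,13.31): [(27.6742, 18.3137) (36.1741, 15.7804) (49.4578, 24.1793) (48.2658, 30) (28.7938, 30)]  |A|=233.1928
10. canonical 5-gon: [(27.6742, 18.3137) (36.1741, 15.7804) (49.4578, 24.1793) (48.2658, 30) (28.7938, 30)]
11. shoelace: 233.1928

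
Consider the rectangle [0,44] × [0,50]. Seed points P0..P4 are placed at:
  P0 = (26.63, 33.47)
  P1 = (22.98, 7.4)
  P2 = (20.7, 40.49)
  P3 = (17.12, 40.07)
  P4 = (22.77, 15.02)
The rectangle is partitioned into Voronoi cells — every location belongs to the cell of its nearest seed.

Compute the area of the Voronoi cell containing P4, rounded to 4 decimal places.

Area of P4's cell: 552.8463

1. box [0,44]×[0,50]: [(0, 0) (44, 0) (44, 50) (0, 50)]
2. ⊥bis P4·P0 via (24.7,24.245): [(0, 29.4126) (0, 0) (44, 0) (44, 20.2072)]  |A|=1091.6346
3. ⊥bis P4·P1 via (22.875,11.21): [(0, 29.4126) (0, 10.5796) (44, 11.7922) (44, 20.2072)]  |A|=599.4557
4. ⊥bis P4·P2 via (21.735,27.755): [(11.7873, 26.9465) (0, 25.9886) (0, 10.5796) (44, 11.7922) (44, 20.2072)]  |A|=579.2756
5. ⊥bis P4·P3 via (19.945,27.545): [(14.6428, 26.3491) (0, 23.0464) (0, 10.5796) (44, 11.7922) (44, 20.2072)]  |A|=552.8463
6. canonical 5-gon: [(14.6428, 26.3491) (0, 23.0464) (0, 10.5796) (44, 11.7922) (44, 20.2072)]
7. shoelace: 552.8463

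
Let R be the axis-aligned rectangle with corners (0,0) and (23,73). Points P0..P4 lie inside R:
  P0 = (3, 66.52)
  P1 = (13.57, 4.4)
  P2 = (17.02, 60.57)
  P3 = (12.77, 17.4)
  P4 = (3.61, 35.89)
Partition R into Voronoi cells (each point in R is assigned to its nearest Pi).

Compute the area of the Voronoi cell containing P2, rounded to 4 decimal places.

Area of P2's cell: 386.0564

1. box [0,23]×[0,73]: [(0, 0) (23, 0) (23, 73) (0, 73)]
2. ⊥bis P2·P0 via (10.01,63.545): [(0, 39.9584) (0, 0) (23, 0) (23, 73) (14.0226, 73)]  |A|=1447.3348
3. ⊥bis P2·P1 via (15.295,32.485): [(0, 39.9584) (0, 33.4244) (23, 32.0118) (23, 73) (14.0226, 73)]  |A|=694.8187
4. ⊥bis P2·P3 via (14.895,38.985): [(0.2008, 40.4316) (23, 38.1871) (23, 73) (14.0226, 73)]  |A|=543.042
5. ⊥bis P2·P4 via (10.315,48.23): [(4.7855, 51.2345) (23, 41.3375) (23, 73) (14.0226, 73)]  |A|=386.0564
6. canonical 4-gon: [(4.7855, 51.2345) (23, 41.3375) (23, 73) (14.0226, 73)]
7. shoelace: 386.0564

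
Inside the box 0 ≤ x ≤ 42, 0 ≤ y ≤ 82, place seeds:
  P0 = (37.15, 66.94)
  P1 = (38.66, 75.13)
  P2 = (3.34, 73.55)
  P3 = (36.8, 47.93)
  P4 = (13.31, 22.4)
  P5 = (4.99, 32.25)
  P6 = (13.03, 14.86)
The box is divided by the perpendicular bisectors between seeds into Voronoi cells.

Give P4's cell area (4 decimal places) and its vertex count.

1. box [0,42]×[0,82]: [(0, 0) (42, 0) (42, 82) (0, 82)]
2. ⊥bis P4·P0 via (25.23,44.67): [(0, 58.1743) (0, 0) (42, 0) (42, 35.6939)]  |A|=1971.2324
3. ⊥bis P4·P1 via (25.985,48.765): [(0, 58.1743) (0, 0) (42, 0) (42, 35.6939)]  |A|=1971.2324
4. ⊥bis P4·P2 via (8.325,47.975): [(16.1909, 49.5082) (0, 46.3523) (0, 0) (42, 0) (42, 35.6939)]  |A|=1875.528
5. ⊥bis P4·P3 via (25.055,35.165): [(10.6417, 48.4266) (0, 46.3523) (0, 0) (42, 0) (42, 19.574)]  |A|=1570.4958
6. ⊥bis P4·P5 via (9.15,27.325): [(21.8849, 38.0818) (0, 19.5963) (0, 0) (42, 0) (42, 19.574)]  |A|=1211.0153
7. ⊥bis P4·P6 via (13.17,18.63): [(21.8849, 38.0818) (0, 19.5963) (0, 19.1191) (42, 17.5594) (42, 19.574)]  |A|=440.7676
8. canonical 5-gon: [(21.8849, 38.0818) (0, 19.5963) (0, 19.1191) (42, 17.5594) (42, 19.574)]
9. shoelace: 440.7676

Area of P4's cell: 440.7676 (5 vertices)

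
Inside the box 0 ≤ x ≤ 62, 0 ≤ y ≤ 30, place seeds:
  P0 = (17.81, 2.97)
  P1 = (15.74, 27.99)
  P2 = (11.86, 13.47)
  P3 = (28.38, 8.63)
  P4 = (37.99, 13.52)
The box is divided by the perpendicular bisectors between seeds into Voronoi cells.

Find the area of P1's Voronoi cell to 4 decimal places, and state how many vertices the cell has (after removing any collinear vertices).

1. box [0,62]×[0,30]: [(0, 0) (62, 0) (62, 30) (0, 30)]
2. ⊥bis P1·P0 via (16.775,15.48): [(0, 14.0921) (62, 19.2216) (62, 30) (0, 30)]  |A|=827.2729
3. ⊥bis P1·P2 via (13.8,20.73): [(0, 24.4176) (29.5054, 16.5332) (62, 19.2216) (62, 30) (0, 30)]  |A|=674.9444
4. ⊥bis P1·P3 via (22.06,18.31): [(0, 24.4176) (22.2913, 18.461) (39.9649, 30) (0, 30)]  |A|=292.7973
5. ⊥bis P1·P4 via (26.865,20.755): [(0, 24.4176) (22.2913, 18.461) (27.6473, 21.9579) (32.8774, 30) (0, 30)]  |A|=264.2978
6. canonical 5-gon: [(0, 24.4176) (22.2913, 18.461) (27.6473, 21.9579) (32.8774, 30) (0, 30)]
7. shoelace: 264.2978

Area of P1's cell: 264.2978 (5 vertices)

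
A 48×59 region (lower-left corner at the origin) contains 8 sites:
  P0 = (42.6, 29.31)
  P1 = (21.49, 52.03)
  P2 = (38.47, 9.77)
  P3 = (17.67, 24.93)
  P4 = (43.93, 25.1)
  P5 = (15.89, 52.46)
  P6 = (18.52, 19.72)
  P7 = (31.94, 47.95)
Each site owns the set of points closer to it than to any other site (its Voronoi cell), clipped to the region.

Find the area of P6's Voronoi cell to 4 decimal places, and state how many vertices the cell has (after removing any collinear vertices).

1. box [0,48]×[0,59]: [(0, 0) (48, 0) (48, 59) (0, 59)]
2. ⊥bis P6·P0 via (30.56,24.515): [(0, 0) (40.3232, 0) (16.8261, 59) (0, 59)]  |A|=1685.907
3. ⊥bis P6·P1 via (20.005,35.875): [(0, 37.7139) (0, 0) (40.3232, 0) (26.265, 35.2996)]  |A|=1206.974
4. ⊥bis P6·P2 via (28.495,14.745): [(0, 37.7139) (0, 0) (21.141, 0) (31.8066, 21.3848) (26.265, 35.2996)]  |A|=1001.8691
5. ⊥bis P6·P3 via (18.095,22.325): [(0, 19.3728) (0, 0) (21.141, 0) (31.8066, 21.3848) (30.6185, 24.3682)]  |A|=582.7805
6. ⊥bis P6·P4 via (31.225,22.41): [(0, 19.3728) (0, 0) (21.141, 0) (31.5507, 20.8717) (31.0283, 23.3392) (30.6185, 24.3682)]  |A|=582.3307
7. ⊥bis P6·P5 via (17.205,36.09): [(0, 19.3728) (0, 0) (21.141, 0) (31.5507, 20.8717) (31.0283, 23.3392) (30.6185, 24.3682)]  |A|=582.3307
8. ⊥bis P6·P7 via (25.23,33.835): [(0, 19.3728) (0, 0) (21.141, 0) (31.5507, 20.8717) (31.0283, 23.3392) (30.6185, 24.3682)]  |A|=582.3307
9. canonical 6-gon: [(0, 19.3728) (0, 0) (21.141, 0) (31.5507, 20.8717) (31.0283, 23.3392) (30.6185, 24.3682)]
10. shoelace: 582.3307

Area of P6's cell: 582.3307 (6 vertices)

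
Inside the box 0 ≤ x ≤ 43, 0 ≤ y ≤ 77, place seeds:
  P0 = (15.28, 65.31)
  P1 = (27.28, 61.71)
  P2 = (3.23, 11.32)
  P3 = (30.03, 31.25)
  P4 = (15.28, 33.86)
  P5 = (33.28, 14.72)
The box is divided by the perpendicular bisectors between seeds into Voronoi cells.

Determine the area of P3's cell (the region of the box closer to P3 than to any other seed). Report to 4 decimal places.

Area of P3's cell: 476.6620

1. box [0,43]×[0,77]: [(0, 0) (43, 0) (43, 77) (0, 77)]
2. ⊥bis P3·P0 via (22.655,48.28): [(0, 38.469) (0, 0) (43, 0) (43, 57.0906)]  |A|=2054.5321
3. ⊥bis P3·P1 via (28.655,46.48): [(15.8235, 45.3215) (0, 38.469) (0, 0) (43, 0) (43, 47.7751)]  |A|=1927.9507
4. ⊥bis P3·P2 via (16.63,21.285): [(15.8235, 45.3215) (2.9129, 39.7305) (32.4587, 0) (43, 0) (43, 47.7751)]  |A|=1227.122
5. ⊥bis P3·P4 via (22.655,32.555): [(25.0616, 46.1556) (19.886, 16.9066) (32.4587, 0) (43, 0) (43, 47.7751)]  |A|=899.3935
6. ⊥bis P3·P5 via (31.655,22.985): [(25.0616, 46.1556) (20.5762, 20.8068) (43, 25.2156) (43, 47.7751)]  |A|=476.662
7. canonical 4-gon: [(25.0616, 46.1556) (20.5762, 20.8068) (43, 25.2156) (43, 47.7751)]
8. shoelace: 476.662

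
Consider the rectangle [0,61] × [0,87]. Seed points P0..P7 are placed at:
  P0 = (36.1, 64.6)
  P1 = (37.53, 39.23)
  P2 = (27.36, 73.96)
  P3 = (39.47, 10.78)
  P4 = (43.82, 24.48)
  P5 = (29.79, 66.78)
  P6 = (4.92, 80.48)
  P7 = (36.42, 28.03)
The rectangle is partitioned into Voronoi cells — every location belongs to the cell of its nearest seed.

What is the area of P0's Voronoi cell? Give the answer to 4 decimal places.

1. box [0,61]×[0,87]: [(0, 0) (61, 0) (61, 87) (0, 87)]
2. ⊥bis P0·P1 via (36.815,51.915): [(0, 49.8399) (61, 53.2782) (61, 87) (0, 87)]  |A|=2161.8979
3. ⊥bis P0·P2 via (31.73,69.28): [(11.6118, 50.4944) (61, 53.2782) (61, 87) (50.707, 87)]  |A|=1020.6052
4. ⊥bis P0·P3 via (37.785,37.69): [(11.6118, 50.4944) (61, 53.2782) (61, 87) (50.707, 87)]  |A|=1020.6052
5. ⊥bis P0·P4 via (39.96,44.54): [(11.6118, 50.4944) (61, 53.2782) (61, 87) (50.707, 87)]  |A|=1020.6052
6. ⊥bis P0·P5 via (32.945,65.69): [(35.3546, 72.6645) (28.0146, 51.419) (61, 53.2782) (61, 87) (50.707, 87)]  |A|=849.7552
7. ⊥bis P0·P6 via (20.51,72.54): [(35.3546, 72.6645) (28.0146, 51.419) (61, 53.2782) (61, 87) (50.707, 87)]  |A|=849.7552
8. ⊥bis P0·P7 via (36.26,46.315): [(35.3546, 72.6645) (28.0146, 51.419) (61, 53.2782) (61, 87) (50.707, 87)]  |A|=849.7552
9. canonical 5-gon: [(35.3546, 72.6645) (28.0146, 51.419) (61, 53.2782) (61, 87) (50.707, 87)]
10. shoelace: 849.7552

Area of P0's cell: 849.7552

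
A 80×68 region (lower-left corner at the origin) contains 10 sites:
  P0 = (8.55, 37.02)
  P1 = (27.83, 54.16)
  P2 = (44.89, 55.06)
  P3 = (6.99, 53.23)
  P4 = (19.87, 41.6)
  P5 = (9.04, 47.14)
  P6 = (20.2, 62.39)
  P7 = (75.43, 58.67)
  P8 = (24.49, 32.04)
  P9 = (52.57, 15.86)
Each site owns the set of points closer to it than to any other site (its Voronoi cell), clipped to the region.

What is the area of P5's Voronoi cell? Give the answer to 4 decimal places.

Area of P5's cell: 127.9521

1. box [0,80]×[0,68]: [(0, 0) (80, 0) (80, 68) (0, 68)]
2. ⊥bis P5·P0 via (8.795,42.08): [(0, 42.5058) (80, 38.6323) (80, 68) (0, 68)]  |A|=2194.4731
3. ⊥bis P5·P1 via (18.435,50.65): [(0, 42.5058) (21.8734, 41.4468) (11.953, 68) (0, 68)]  |A|=437.5167
4. ⊥bis P5·P2 via (26.965,51.1): [(0, 42.5058) (21.8734, 41.4468) (11.953, 68) (0, 68)]  |A|=437.5167
5. ⊥bis P5·P3 via (8.015,50.185): [(0, 47.487) (0, 42.5058) (21.8734, 41.4468) (17.4253, 53.3527)]  |A|=171.2547
6. ⊥bis P5·P4 via (14.455,44.37): [(0, 47.487) (0, 42.5058) (13.1751, 41.8679) (18.111, 51.5171) (17.4253, 53.3527)]  |A|=128.2496
7. ⊥bis P5·P6 via (14.62,54.765): [(16.8257, 53.1508) (0, 47.487) (0, 42.5058) (13.1751, 41.8679) (18.111, 51.5171) (17.7546, 52.4711)]  |A|=127.9521
8. ⊥bis P5·P7 via (42.235,52.905): [(16.8257, 53.1508) (0, 47.487) (0, 42.5058) (13.1751, 41.8679) (18.111, 51.5171) (17.7546, 52.4711)]  |A|=127.9521
9. ⊥bis P5·P8 via (16.765,39.59): [(16.8257, 53.1508) (0, 47.487) (0, 42.5058) (13.1751, 41.8679) (18.111, 51.5171) (17.7546, 52.4711)]  |A|=127.9521
10. ⊥bis P5·P9 via (30.805,31.5): [(16.8257, 53.1508) (0, 47.487) (0, 42.5058) (13.1751, 41.8679) (18.111, 51.5171) (17.7546, 52.4711)]  |A|=127.9521
11. canonical 6-gon: [(16.8257, 53.1508) (0, 47.487) (0, 42.5058) (13.1751, 41.8679) (18.111, 51.5171) (17.7546, 52.4711)]
12. shoelace: 127.9521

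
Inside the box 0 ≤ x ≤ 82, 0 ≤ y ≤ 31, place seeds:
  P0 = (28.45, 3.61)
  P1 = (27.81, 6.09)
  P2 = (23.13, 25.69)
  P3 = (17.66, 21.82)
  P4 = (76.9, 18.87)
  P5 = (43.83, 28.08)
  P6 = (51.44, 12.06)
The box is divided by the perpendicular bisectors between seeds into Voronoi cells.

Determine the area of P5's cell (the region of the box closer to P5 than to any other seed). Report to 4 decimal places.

1. box [0,82]×[0,31]: [(0, 0) (82, 0) (82, 31) (0, 31)]
2. ⊥bis P5·P0 via (36.14,15.845): [(61.3498, 0) (82, 0) (82, 31) (12.028, 31)]  |A|=1404.644
3. ⊥bis P5·P1 via (35.82,17.085): [(46.2099, 9.5158) (61.3498, 0) (82, 0) (82, 31) (16.7194, 31)]  |A|=1354.2477
4. ⊥bis P5·P2 via (33.48,26.885): [(34.5005, 18.0463) (46.2099, 9.5158) (61.3498, 0) (82, 0) (82, 31) (33.0049, 31)]  |A|=1248.7691
5. ⊥bis P5·P3 via (30.745,24.95): [(34.5005, 18.0463) (46.2099, 9.5158) (61.3498, 0) (82, 0) (82, 31) (33.0049, 31)]  |A|=1248.7691
6. ⊥bis P5·P4 via (60.365,23.475): [(34.5005, 18.0463) (46.2099, 9.5158) (54.9478, 4.0238) (62.4607, 31) (33.0049, 31)]  |A|=524.3667
7. ⊥bis P5·P6 via (47.635,20.07): [(34.5005, 18.0463) (38.0031, 15.4946) (61.213, 26.52) (62.4607, 31) (33.0049, 31)]  |A|=294.2528
8. canonical 5-gon: [(34.5005, 18.0463) (38.0031, 15.4946) (61.213, 26.52) (62.4607, 31) (33.0049, 31)]
9. shoelace: 294.2528

Area of P5's cell: 294.2528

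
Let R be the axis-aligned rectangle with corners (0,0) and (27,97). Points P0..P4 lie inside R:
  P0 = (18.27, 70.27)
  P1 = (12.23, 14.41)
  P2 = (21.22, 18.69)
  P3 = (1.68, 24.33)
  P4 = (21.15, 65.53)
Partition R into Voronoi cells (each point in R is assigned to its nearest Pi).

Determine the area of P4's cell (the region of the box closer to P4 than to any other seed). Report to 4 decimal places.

Area of P4's cell: 523.0472

1. box [0,27]×[0,97]: [(0, 0) (27, 0) (27, 97) (0, 97)]
2. ⊥bis P4·P0 via (19.71,67.9): [(0, 55.9243) (0, 0) (27, 0) (27, 72.3294)]  |A|=1731.4246
3. ⊥bis P4·P1 via (16.69,39.97): [(0, 55.9243) (0, 42.8823) (27, 38.171) (27, 72.3294)]  |A|=637.2056
4. ⊥bis P4·P2 via (21.185,42.11): [(0, 55.9243) (0, 42.8823) (4.5681, 42.0852) (27, 42.1187) (27, 72.3294)]  |A|=592.9285
5. ⊥bis P4·P3 via (11.415,44.93): [(0, 55.9243) (0, 50.3244) (17.3943, 42.1043) (27, 42.1187) (27, 72.3294)]  |A|=523.0472
6. canonical 5-gon: [(0, 55.9243) (0, 50.3244) (17.3943, 42.1043) (27, 42.1187) (27, 72.3294)]
7. shoelace: 523.0472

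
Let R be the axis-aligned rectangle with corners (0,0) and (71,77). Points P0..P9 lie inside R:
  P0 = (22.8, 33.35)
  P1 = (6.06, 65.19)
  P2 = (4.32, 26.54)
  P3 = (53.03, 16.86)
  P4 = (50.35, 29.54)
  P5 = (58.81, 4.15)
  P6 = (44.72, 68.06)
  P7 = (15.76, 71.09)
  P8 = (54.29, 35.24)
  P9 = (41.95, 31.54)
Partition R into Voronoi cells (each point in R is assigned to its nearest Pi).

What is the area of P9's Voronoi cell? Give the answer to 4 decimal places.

1. box [0,71]×[0,77]: [(0, 0) (71, 0) (71, 77) (0, 77)]
2. ⊥bis P9·P0 via (32.375,32.445): [(29.3084, 0) (71, 0) (71, 77) (36.5862, 77)]  |A|=2930.0579
3. ⊥bis P9·P1 via (24.005,48.365): [(34.9868, 60.0778) (29.3084, 0) (71, 0) (71, 77) (50.8528, 77)]  |A|=2809.3467
4. ⊥bis P9·P2 via (23.135,29.04): [(34.9868, 60.0778) (29.3084, 0) (71, 0) (71, 77) (50.8528, 77)]  |A|=2809.3467
5. ⊥bis P9·P3 via (47.49,24.2): [(34.9868, 60.0778) (30.3747, 11.2819) (71, 41.9446) (71, 77) (50.8528, 77)]  |A|=1722.1603
6. ⊥bis P9·P4 via (46.15,30.54): [(34.9868, 60.0778) (30.3747, 11.2819) (44.0162, 21.5781) (57.2119, 77) (50.8528, 77)]  |A|=867.1154
7. ⊥bis P9·P5 via (50.38,17.845): [(34.9868, 60.0778) (30.3747, 11.2819) (44.0162, 21.5781) (57.2119, 77) (50.8528, 77)]  |A|=867.1154
8. ⊥bis P9·P6 via (43.335,49.8): [(34.0817, 50.5019) (30.3747, 11.2819) (44.0162, 21.5781) (50.6044, 49.2486)]  |A|=481.1502
9. ⊥bis P9·P7 via (28.855,51.315): [(34.0817, 50.5019) (30.3747, 11.2819) (44.0162, 21.5781) (50.6044, 49.2486)]  |A|=481.1502
10. ⊥bis P9·P8 via (48.12,33.39): [(43.1965, 49.8105) (34.0817, 50.5019) (30.3747, 11.2819) (44.0162, 21.5781) (47.4002, 35.7907)]  |A|=430.4024
11. canonical 5-gon: [(43.1965, 49.8105) (34.0817, 50.5019) (30.3747, 11.2819) (44.0162, 21.5781) (47.4002, 35.7907)]
12. shoelace: 430.4024

Area of P9's cell: 430.4024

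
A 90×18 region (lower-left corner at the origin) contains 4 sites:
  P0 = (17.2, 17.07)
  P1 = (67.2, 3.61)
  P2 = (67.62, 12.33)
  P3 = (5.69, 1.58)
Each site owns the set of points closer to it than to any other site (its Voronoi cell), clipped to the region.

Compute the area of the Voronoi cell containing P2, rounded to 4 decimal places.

Area of P2's cell: 475.4826

1. box [0,90]×[0,18]: [(0, 0) (90, 0) (90, 18) (0, 18)]
2. ⊥bis P2·P0 via (42.41,14.7): [(41.028, 0) (90, 0) (90, 18) (42.7202, 18)]  |A|=866.2655
3. ⊥bis P2·P1 via (67.41,7.97): [(41.8929, 9.199) (90, 6.8819) (90, 18) (42.7202, 18)]  |A|=475.4826
4. ⊥bis P2·P3 via (36.655,6.955): [(41.8929, 9.199) (90, 6.8819) (90, 18) (42.7202, 18)]  |A|=475.4826
5. canonical 4-gon: [(41.8929, 9.199) (90, 6.8819) (90, 18) (42.7202, 18)]
6. shoelace: 475.4826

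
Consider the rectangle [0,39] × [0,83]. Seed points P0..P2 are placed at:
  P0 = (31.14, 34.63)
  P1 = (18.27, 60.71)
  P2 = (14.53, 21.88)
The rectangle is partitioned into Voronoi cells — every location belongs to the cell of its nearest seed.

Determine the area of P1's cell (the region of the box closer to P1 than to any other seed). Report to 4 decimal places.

Area of P1's cell: 1431.6710

1. box [0,39]×[0,83]: [(0, 0) (39, 0) (39, 83) (0, 83)]
2. ⊥bis P1·P0 via (24.705,47.67): [(0, 35.4785) (39, 54.7243) (39, 83) (0, 83)]  |A|=1478.0443
3. ⊥bis P1·P2 via (16.4,41.295): [(0, 42.8746) (12.54, 41.6668) (39, 54.7243) (39, 83) (0, 83)]  |A|=1431.671
4. canonical 5-gon: [(0, 42.8746) (12.54, 41.6668) (39, 54.7243) (39, 83) (0, 83)]
5. shoelace: 1431.671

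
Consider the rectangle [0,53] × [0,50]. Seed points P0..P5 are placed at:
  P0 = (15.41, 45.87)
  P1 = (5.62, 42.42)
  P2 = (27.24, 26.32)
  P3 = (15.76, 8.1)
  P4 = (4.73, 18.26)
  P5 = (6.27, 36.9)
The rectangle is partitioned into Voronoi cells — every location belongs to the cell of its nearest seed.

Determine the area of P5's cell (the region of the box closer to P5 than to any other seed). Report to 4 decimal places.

Area of P5's cell: 193.8943

1. box [0,53]×[0,50]: [(0, 0) (53, 0) (53, 50) (0, 50)]
2. ⊥bis P5·P0 via (10.84,41.385): [(0, 0) (51.4553, 0) (2.3852, 50) (0, 50)]  |A|=1346.0123
3. ⊥bis P5·P1 via (5.945,39.66): [(0, 38.96) (0, 0) (51.4553, 0) (11.8505, 40.3554)]  |A|=1269.0952
4. ⊥bis P5·P2 via (16.755,31.61): [(0, 38.96) (0, 0) (0.8068, 0) (18.0039, 34.0853) (11.8505, 40.3554)]  |A|=405.9101
5. ⊥bis P5·P3 via (11.015,22.5): [(0, 38.96) (0, 18.8704) (12.3868, 22.952) (18.0039, 34.0853) (11.8505, 40.3554)]  |A|=279.7794
6. ⊥bis P5·P4 via (5.5,27.58): [(0, 38.96) (0, 28.0344) (14.3527, 26.8486) (18.0039, 34.0853) (11.8505, 40.3554)]  |A|=193.8943
7. canonical 5-gon: [(0, 38.96) (0, 28.0344) (14.3527, 26.8486) (18.0039, 34.0853) (11.8505, 40.3554)]
8. shoelace: 193.8943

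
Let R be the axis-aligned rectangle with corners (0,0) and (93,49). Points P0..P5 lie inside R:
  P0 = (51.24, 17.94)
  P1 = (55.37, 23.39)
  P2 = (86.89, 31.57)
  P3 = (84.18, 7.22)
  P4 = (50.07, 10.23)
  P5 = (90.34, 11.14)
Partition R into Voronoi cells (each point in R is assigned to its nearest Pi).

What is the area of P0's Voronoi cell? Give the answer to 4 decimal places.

Area of P0's cell: 1177.4655

1. box [0,93]×[0,49]: [(0, 0) (93, 0) (93, 49) (0, 49)]
2. ⊥bis P0·P1 via (53.305,20.665): [(0, 0) (80.5748, 0) (15.9138, 49) (0, 49)]  |A|=2363.97
3. ⊥bis P0·P2 via (69.065,24.755): [(0, 0) (78.5295, 0) (77.6953, 2.1821) (15.9138, 49) (0, 49)]  |A|=2361.7385
4. ⊥bis P0·P3 via (67.71,12.58): [(0, 0) (63.616, 0) (66.9709, 10.309) (15.9138, 49) (0, 49)]  |A|=2276.5558
5. ⊥bis P0·P4 via (50.655,14.085): [(0, 21.7719) (64.8258, 11.9346) (15.9138, 49) (0, 49)]  |A|=1177.4655
6. ⊥bis P0·P5 via (70.79,14.54): [(0, 21.7719) (64.8258, 11.9346) (15.9138, 49) (0, 49)]  |A|=1177.4655
7. canonical 4-gon: [(0, 21.7719) (64.8258, 11.9346) (15.9138, 49) (0, 49)]
8. shoelace: 1177.4655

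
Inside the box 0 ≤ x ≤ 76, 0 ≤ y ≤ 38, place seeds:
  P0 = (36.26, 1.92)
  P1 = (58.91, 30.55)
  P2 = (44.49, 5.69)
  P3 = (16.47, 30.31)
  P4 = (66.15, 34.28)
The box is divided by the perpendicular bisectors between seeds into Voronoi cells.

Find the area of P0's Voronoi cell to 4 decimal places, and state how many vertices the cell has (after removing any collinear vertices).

Area of P0's cell: 399.1647 (3 vertices)

1. box [0,76]×[0,38]: [(0, 0) (76, 0) (76, 38) (0, 38)]
2. ⊥bis P0·P1 via (47.585,16.235): [(0, 0) (68.1063, 0) (20.0737, 38) (0, 38)]  |A|=1675.4197
3. ⊥bis P0·P2 via (40.375,3.805): [(0, 0) (42.118, 0) (27.3467, 32.2461) (20.0737, 38) (0, 38)]  |A|=1256.4086
4. ⊥bis P0·P3 via (26.365,16.115): [(3.247, 0) (42.118, 0) (32.71, 20.5379)]  |A|=399.1647
5. ⊥bis P0·P4 via (51.205,18.1): [(3.247, 0) (42.118, 0) (32.71, 20.5379)]  |A|=399.1647
6. canonical 3-gon: [(3.247, 0) (42.118, 0) (32.71, 20.5379)]
7. shoelace: 399.1647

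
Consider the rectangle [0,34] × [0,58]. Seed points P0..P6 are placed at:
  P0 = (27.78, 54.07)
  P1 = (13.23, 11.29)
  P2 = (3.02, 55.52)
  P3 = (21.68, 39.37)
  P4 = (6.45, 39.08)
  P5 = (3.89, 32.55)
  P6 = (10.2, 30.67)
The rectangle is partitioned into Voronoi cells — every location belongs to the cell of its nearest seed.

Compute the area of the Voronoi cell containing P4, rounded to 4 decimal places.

1. box [0,34]×[0,58]: [(0, 0) (34, 0) (34, 58) (0, 58)]
2. ⊥bis P4·P0 via (17.115,46.575): [(0, 0) (34, 0) (34, 22.5485) (9.0859, 58) (0, 58)]  |A|=1530.379
3. ⊥bis P4·P1 via (9.84,25.185): [(0, 22.7843) (28.8823, 29.8308) (9.0859, 58) (0, 58)]  |A|=636.5257
4. ⊥bis P4·P2 via (4.735,47.3): [(0, 46.3121) (0, 22.7843) (28.8823, 29.8308) (15.0876, 49.4599)]  |A|=509.5576
5. ⊥bis P4·P3 via (14.065,39.225): [(13.8749, 49.2069) (0, 46.3121) (0, 22.7843) (14.3116, 26.2759)]  |A|=328.0748
6. ⊥bis P4·P5 via (5.17,35.815): [(14.1973, 32.276) (13.8749, 49.2069) (0, 46.3121) (0, 37.8418)]  |A|=178.0522
7. ⊥bis P4·P6 via (8.325,34.875): [(7.9707, 34.717) (14.0988, 37.4495) (13.8749, 49.2069) (0, 46.3121) (0, 37.8418)]  |A|=162.0656
8. canonical 5-gon: [(7.9707, 34.717) (14.0988, 37.4495) (13.8749, 49.2069) (0, 46.3121) (0, 37.8418)]
9. shoelace: 162.0656

Area of P4's cell: 162.0656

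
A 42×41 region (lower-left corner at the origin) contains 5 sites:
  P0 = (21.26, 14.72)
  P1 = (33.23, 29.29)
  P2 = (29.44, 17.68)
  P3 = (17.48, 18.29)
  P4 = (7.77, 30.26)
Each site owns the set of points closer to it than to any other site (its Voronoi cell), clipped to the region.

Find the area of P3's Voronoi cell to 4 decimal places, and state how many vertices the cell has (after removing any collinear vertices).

1. box [0,42]×[0,41]: [(0, 0) (42, 0) (42, 41) (0, 41)]
2. ⊥bis P3·P0 via (19.37,16.505): [(0, 0) (3.7819, 0) (42, 40.4662) (42, 41) (0, 41)]  |A|=948.7307
3. ⊥bis P3·P1 via (25.355,23.79): [(0, 0) (3.7819, 0) (25.7356, 23.245) (13.3353, 41) (0, 41)]  |A|=689.9195
4. ⊥bis P3·P2 via (23.46,17.985): [(0, 0) (3.7819, 0) (23.6137, 20.9983) (23.8649, 25.9236) (13.3353, 41) (0, 41)]  |A|=684.9763
5. ⊥bis P3·P4 via (12.625,24.275): [(0, 14.0337) (0, 0) (3.7819, 0) (23.6137, 20.9983) (23.8649, 25.9236) (20.5349, 30.6915)]  |A|=339.3669
6. canonical 6-gon: [(0, 14.0337) (0, 0) (3.7819, 0) (23.6137, 20.9983) (23.8649, 25.9236) (20.5349, 30.6915)]
7. shoelace: 339.3669

Area of P3's cell: 339.3669 (6 vertices)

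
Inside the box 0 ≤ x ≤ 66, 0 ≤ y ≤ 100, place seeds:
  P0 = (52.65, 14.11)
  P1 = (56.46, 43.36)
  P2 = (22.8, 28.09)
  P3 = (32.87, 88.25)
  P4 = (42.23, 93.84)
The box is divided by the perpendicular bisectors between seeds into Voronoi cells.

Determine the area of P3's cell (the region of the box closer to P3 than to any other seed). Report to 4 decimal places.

1. box [0,66]×[0,100]: [(0, 0) (66, 0) (66, 100) (0, 100)]
2. ⊥bis P3·P0 via (42.76,51.18): [(0, 39.772) (66, 57.3803) (66, 100) (0, 100)]  |A|=3393.9771
3. ⊥bis P3·P1 via (44.665,65.805): [(0, 42.3332) (66, 77.0167) (66, 100) (0, 100)]  |A|=2661.4524
4. ⊥bis P3·P2 via (27.835,58.17): [(0, 62.8292) (29.5803, 57.8779) (66, 77.0167) (66, 100) (0, 100)]  |A|=2358.3143
5. ⊥bis P3·P4 via (37.55,91.045): [(0, 62.8292) (29.5803, 57.8779) (50.7227, 68.9884) (32.2019, 100) (0, 100)]  |A|=1658.6854
6. canonical 5-gon: [(0, 62.8292) (29.5803, 57.8779) (50.7227, 68.9884) (32.2019, 100) (0, 100)]
7. shoelace: 1658.6854

Area of P3's cell: 1658.6854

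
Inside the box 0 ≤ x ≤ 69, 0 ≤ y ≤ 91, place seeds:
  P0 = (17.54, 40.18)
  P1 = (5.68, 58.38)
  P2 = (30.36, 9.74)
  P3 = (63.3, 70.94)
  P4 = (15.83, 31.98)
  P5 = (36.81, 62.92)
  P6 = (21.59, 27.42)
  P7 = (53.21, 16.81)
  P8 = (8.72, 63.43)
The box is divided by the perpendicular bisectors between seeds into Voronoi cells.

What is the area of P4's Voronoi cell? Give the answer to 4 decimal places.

1. box [0,69]×[0,91]: [(0, 0) (69, 0) (69, 91) (0, 91)]
2. ⊥bis P4·P0 via (16.685,36.08): [(0, 39.5594) (0, 0) (69, 0) (69, 25.1704)]  |A|=2233.1795
3. ⊥bis P4·P1 via (10.755,45.18): [(0, 39.5594) (0, 0) (69, 0) (69, 25.1704)]  |A|=2233.1795
4. ⊥bis P4·P2 via (23.095,20.86): [(39.2034, 31.3841) (0, 39.5594) (0, 5.7714)]  |A|=662.3034
5. ⊥bis P4·P3 via (39.565,51.46): [(39.2034, 31.3841) (0, 39.5594) (0, 5.7714)]  |A|=662.3034
6. ⊥bis P4·P5 via (26.32,47.45): [(39.2034, 31.3841) (0, 39.5594) (0, 5.7714)]  |A|=662.3034
7. ⊥bis P4·P6 via (18.71,29.7): [(22.7582, 34.8135) (0, 39.5594) (0, 6.0663)]  |A|=381.1215
8. ⊥bis P4·P7 via (34.52,24.395): [(22.7582, 34.8135) (0, 39.5594) (0, 6.0663)]  |A|=381.1215
9. ⊥bis P4·P8 via (12.275,47.705): [(22.7582, 34.8135) (0, 39.5594) (0, 6.0663)]  |A|=381.1215
10. canonical 3-gon: [(22.7582, 34.8135) (0, 39.5594) (0, 6.0663)]
11. shoelace: 381.1215

Area of P4's cell: 381.1215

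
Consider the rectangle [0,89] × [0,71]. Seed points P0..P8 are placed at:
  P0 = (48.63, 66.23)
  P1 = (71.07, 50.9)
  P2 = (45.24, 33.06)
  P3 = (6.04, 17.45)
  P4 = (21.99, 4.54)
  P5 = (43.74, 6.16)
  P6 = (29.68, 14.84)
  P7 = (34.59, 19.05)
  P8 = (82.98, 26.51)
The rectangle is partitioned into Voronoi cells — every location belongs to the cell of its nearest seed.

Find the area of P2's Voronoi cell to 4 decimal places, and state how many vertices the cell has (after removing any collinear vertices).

Area of P2's cell: 996.2725 (6 vertices)

1. box [0,89]×[0,71]: [(0, 0) (89, 0) (89, 71) (0, 71)]
2. ⊥bis P2·P0 via (46.935,49.645): [(0, 54.4418) (0, 0) (89, 0) (89, 45.3459)]  |A|=4440.5534
3. ⊥bis P2·P1 via (58.155,41.98): [(53.3111, 48.9934) (0, 54.4418) (0, 0) (87.1493, 0)]  |A|=3586.0444
4. ⊥bis P2·P3 via (25.64,25.255): [(53.3111, 48.9934) (14.6121, 52.9484) (35.6969, 0) (87.1493, 0)]  |A|=2243.2431
5. ⊥bis P2·P4 via (33.615,18.8): [(53.3111, 48.9934) (14.6121, 52.9484) (25.6127, 25.3236) (56.6763, 0) (87.1493, 0)]  |A|=1977.6052
6. ⊥bis P2·P5 via (44.49,19.61): [(74.7715, 17.9214) (53.3111, 48.9934) (14.6121, 52.9484) (25.6127, 25.3236) (31.75, 20.3204)]  |A|=1297.3363
7. ⊥bis P2·P6 via (37.46,23.95): [(42.4058, 19.7262) (74.7715, 17.9214) (53.3111, 48.9934) (14.6121, 52.9484) (20.3363, 38.5738)]  |A|=1176.014
8. ⊥bis P2·P7 via (39.915,26.055): [(48.7023, 19.3751) (74.7715, 17.9214) (53.3111, 48.9934) (14.6121, 52.9484) (18.986, 41.9646)]  |A|=1085.4207
9. ⊥bis P2·P8 via (64.11,29.785): [(48.7023, 19.3751) (62.1729, 18.624) (64.6056, 32.6404) (53.3111, 48.9934) (14.6121, 52.9484) (18.986, 41.9646)]  |A|=996.2725
10. canonical 6-gon: [(48.7023, 19.3751) (62.1729, 18.624) (64.6056, 32.6404) (53.3111, 48.9934) (14.6121, 52.9484) (18.986, 41.9646)]
11. shoelace: 996.2725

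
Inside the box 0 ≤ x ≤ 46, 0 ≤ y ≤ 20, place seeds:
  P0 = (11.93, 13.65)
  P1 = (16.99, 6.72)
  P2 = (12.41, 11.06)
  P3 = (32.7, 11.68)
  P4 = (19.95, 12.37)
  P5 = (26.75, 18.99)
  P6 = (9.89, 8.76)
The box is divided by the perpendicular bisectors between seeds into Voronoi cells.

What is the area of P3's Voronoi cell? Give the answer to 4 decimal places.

Area of P3's cell: 357.6473

1. box [0,46]×[0,20]: [(0, 0) (46, 0) (46, 20) (0, 20)]
2. ⊥bis P3·P0 via (22.315,12.665): [(21.1137, 0) (46, 0) (46, 20) (23.0107, 20)]  |A|=478.7554
3. ⊥bis P3·P1 via (24.845,9.2): [(22.6467, 16.1626) (27.7496, 0) (46, 0) (46, 20) (23.0107, 20)]  |A|=425.1286
4. ⊥bis P3·P2 via (22.555,11.37): [(22.6467, 16.1626) (27.7496, 0) (46, 0) (46, 20) (23.0107, 20)]  |A|=425.1286
5. ⊥bis P3·P4 via (26.325,12.025): [(25.9779, 5.6116) (27.7496, 0) (46, 0) (46, 20) (26.7566, 20)]  |A|=389.8685
6. ⊥bis P3·P5 via (29.725,15.335): [(26.3557, 12.5926) (25.9779, 5.6116) (27.7496, 0) (46, 0) (46, 20) (35.4563, 20)]  |A|=357.6473
7. ⊥bis P3·P6 via (21.295,10.22): [(26.3557, 12.5926) (25.9779, 5.6116) (27.7496, 0) (46, 0) (46, 20) (35.4563, 20)]  |A|=357.6473
8. canonical 6-gon: [(26.3557, 12.5926) (25.9779, 5.6116) (27.7496, 0) (46, 0) (46, 20) (35.4563, 20)]
9. shoelace: 357.6473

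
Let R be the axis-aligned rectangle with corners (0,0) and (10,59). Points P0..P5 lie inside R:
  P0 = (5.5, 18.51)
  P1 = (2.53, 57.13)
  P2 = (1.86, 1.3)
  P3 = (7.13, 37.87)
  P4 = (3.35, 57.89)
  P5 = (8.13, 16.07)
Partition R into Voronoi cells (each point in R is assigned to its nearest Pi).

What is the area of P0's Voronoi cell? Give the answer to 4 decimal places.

1. box [0,10]×[0,59]: [(0, 0) (10, 0) (10, 59) (0, 59)]
2. ⊥bis P0·P1 via (4.015,37.82): [(0, 37.5112) (0, 0) (10, 0) (10, 38.2803)]  |A|=378.9575
3. ⊥bis P0·P2 via (3.68,9.905): [(0, 37.5112) (0, 10.6833) (10, 8.5683) (10, 38.2803)]  |A|=282.6994
4. ⊥bis P0·P3 via (6.315,28.19): [(0, 28.7217) (0, 10.6833) (10, 8.5683) (10, 27.8797)]  |A|=186.749
5. ⊥bis P0·P4 via (4.425,38.2): [(0, 28.7217) (0, 10.6833) (10, 8.5683) (10, 27.8797)]  |A|=186.749
6. ⊥bis P0·P5 via (6.815,17.29): [(0, 28.7217) (0, 10.6833) (0.5732, 10.5621) (10, 20.723) (10, 27.8797)]  |A|=129.4587
7. canonical 5-gon: [(0, 28.7217) (0, 10.6833) (0.5732, 10.5621) (10, 20.723) (10, 27.8797)]
8. shoelace: 129.4587

Area of P0's cell: 129.4587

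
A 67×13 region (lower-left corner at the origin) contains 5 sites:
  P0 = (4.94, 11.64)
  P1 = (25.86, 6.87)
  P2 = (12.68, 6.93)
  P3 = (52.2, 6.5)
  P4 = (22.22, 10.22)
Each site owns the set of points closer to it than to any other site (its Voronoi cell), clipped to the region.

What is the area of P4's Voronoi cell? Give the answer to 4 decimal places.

1. box [0,67]×[0,13]: [(0, 0) (67, 0) (67, 13) (0, 13)]
2. ⊥bis P4·P0 via (13.58,10.93): [(12.6818, 0) (67, 0) (67, 13) (13.7501, 13)]  |A|=699.1925
3. ⊥bis P4·P1 via (24.04,8.545): [(12.6818, 0) (16.1758, 0) (28.1401, 13) (13.7501, 13)]  |A|=116.2455
4. ⊥bis P4·P2 via (17.45,8.575): [(19.2538, 3.3445) (28.1401, 13) (15.924, 13)]  |A|=58.9763
5. ⊥bis P4·P3 via (37.21,8.36): [(19.2538, 3.3445) (28.1401, 13) (15.924, 13)]  |A|=58.9763
6. canonical 3-gon: [(19.2538, 3.3445) (28.1401, 13) (15.924, 13)]
7. shoelace: 58.9763

Area of P4's cell: 58.9763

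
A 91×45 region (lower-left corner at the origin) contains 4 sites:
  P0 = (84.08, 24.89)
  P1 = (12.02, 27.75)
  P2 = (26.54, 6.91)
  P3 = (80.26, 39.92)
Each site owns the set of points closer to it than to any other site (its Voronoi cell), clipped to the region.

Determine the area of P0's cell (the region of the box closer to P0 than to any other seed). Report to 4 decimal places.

Area of P0's cell: 1048.8195

1. box [0,91]×[0,45]: [(0, 0) (91, 0) (91, 45) (0, 45)]
2. ⊥bis P0·P1 via (48.05,26.32): [(47.0054, 0) (91, 0) (91, 45) (48.7914, 45)]  |A|=1939.5726
3. ⊥bis P0·P2 via (55.31,15.9): [(48.5012, 37.6895) (60.2784, 0) (91, 0) (91, 45) (48.7914, 45)]  |A|=1689.4456
4. ⊥bis P0·P3 via (82.17,32.405): [(52.5083, 24.8662) (60.2784, 0) (91, 0) (91, 34.6492)]  |A|=1048.8195
5. canonical 4-gon: [(52.5083, 24.8662) (60.2784, 0) (91, 0) (91, 34.6492)]
6. shoelace: 1048.8195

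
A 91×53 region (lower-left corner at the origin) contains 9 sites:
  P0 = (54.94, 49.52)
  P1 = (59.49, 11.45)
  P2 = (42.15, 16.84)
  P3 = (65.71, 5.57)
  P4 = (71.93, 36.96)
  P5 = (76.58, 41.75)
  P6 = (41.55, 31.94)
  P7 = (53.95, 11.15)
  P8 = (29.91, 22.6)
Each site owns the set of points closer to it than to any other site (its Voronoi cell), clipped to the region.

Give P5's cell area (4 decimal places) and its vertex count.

1. box [0,91]×[0,53]: [(0, 0) (91, 0) (91, 53) (0, 53)]
2. ⊥bis P5·P0 via (65.76,45.635): [(49.3744, 0) (91, 0) (91, 53) (68.4045, 53)]  |A|=1701.8598
3. ⊥bis P5·P1 via (68.035,26.6): [(60.4595, 30.8728) (91, 13.6471) (91, 53) (68.4045, 53)]  |A|=850.9162
4. ⊥bis P5·P2 via (59.365,29.295): [(60.4595, 30.8728) (91, 13.6471) (91, 53) (68.4045, 53)]  |A|=850.9162
5. ⊥bis P5·P3 via (71.145,23.66): [(60.4595, 30.8728) (75.644, 22.3083) (91, 17.6947) (91, 53) (68.4045, 53)]  |A|=819.8389
6. ⊥bis P5·P4 via (74.255,39.355): [(66.2836, 47.0934) (91, 23.0994) (91, 53) (68.4045, 53)]  |A|=436.2485
7. ⊥bis P5·P6 via (59.065,36.845): [(66.2836, 47.0934) (91, 23.0994) (91, 53) (68.4045, 53)]  |A|=436.2485
8. ⊥bis P5·P7 via (65.265,26.45): [(66.2836, 47.0934) (91, 23.0994) (91, 53) (68.4045, 53)]  |A|=436.2485
9. ⊥bis P5·P8 via (53.245,32.175): [(66.2836, 47.0934) (91, 23.0994) (91, 53) (68.4045, 53)]  |A|=436.2485
10. canonical 4-gon: [(66.2836, 47.0934) (91, 23.0994) (91, 53) (68.4045, 53)]
11. shoelace: 436.2485

Area of P5's cell: 436.2485 (4 vertices)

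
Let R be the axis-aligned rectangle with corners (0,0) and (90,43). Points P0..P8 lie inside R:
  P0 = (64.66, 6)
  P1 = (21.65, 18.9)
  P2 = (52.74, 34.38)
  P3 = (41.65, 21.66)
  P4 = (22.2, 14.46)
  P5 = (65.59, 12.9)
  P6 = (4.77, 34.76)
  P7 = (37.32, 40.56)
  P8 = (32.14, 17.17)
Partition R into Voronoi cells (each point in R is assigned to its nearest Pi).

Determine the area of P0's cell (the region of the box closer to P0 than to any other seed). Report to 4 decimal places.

1. box [0,90]×[0,43]: [(0, 0) (90, 0) (90, 43) (0, 43)]
2. ⊥bis P0·P1 via (43.155,12.45): [(39.4209, 0) (90, 0) (90, 43) (52.3179, 43)]  |A|=1897.6171
3. ⊥bis P0·P2 via (58.7,20.19): [(43.5705, 13.8354) (39.4209, 0) (90, 0) (90, 33.3364)]  |A|=1123.7882
4. ⊥bis P0·P3 via (53.155,13.83): [(56.9965, 19.4745) (43.7427, 0) (90, 0) (90, 33.3364)]  |A|=1000.529
5. ⊥bis P0·P4 via (43.43,10.23): [(56.9965, 19.4745) (43.7427, 0) (90, 0) (90, 33.3364)]  |A|=1000.529
6. ⊥bis P0·P5 via (65.125,9.45): [(51.4303, 11.2958) (43.7427, 0) (90, 0) (90, 6.0973)]  |A|=378.8422
7. ⊥bis P0·P6 via (34.715,20.38): [(51.4303, 11.2958) (43.7427, 0) (90, 0) (90, 6.0973)]  |A|=378.8422
8. ⊥bis P0·P7 via (50.99,23.28): [(51.4303, 11.2958) (43.7427, 0) (90, 0) (90, 6.0973)]  |A|=378.8422
9. ⊥bis P0·P8 via (48.4,11.585): [(51.4303, 11.2958) (45.1117, 2.0116) (44.4208, 0) (90, 0) (90, 6.0973)]  |A|=378.1601
10. canonical 5-gon: [(51.4303, 11.2958) (45.1117, 2.0116) (44.4208, 0) (90, 0) (90, 6.0973)]
11. shoelace: 378.1601

Area of P0's cell: 378.1601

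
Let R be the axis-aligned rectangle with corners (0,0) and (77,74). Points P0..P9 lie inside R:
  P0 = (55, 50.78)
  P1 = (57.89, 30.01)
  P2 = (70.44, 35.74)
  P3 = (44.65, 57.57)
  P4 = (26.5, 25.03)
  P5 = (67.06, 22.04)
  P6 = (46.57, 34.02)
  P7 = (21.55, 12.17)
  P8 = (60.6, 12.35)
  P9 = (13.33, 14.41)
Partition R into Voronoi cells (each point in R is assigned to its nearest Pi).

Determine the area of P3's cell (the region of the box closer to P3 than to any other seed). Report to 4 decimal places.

Area of P3's cell: 1311.6165

1. box [0,77]×[0,74]: [(0, 0) (77, 0) (77, 74) (0, 74)]
2. ⊥bis P3·P0 via (49.825,54.175): [(0, 0) (14.2841, 0) (62.831, 74) (0, 74)]  |A|=2853.2577
3. ⊥bis P3·P1 via (51.27,43.79): [(0, 19.1596) (39.2117, 37.9971) (62.831, 74) (0, 74)]  |A|=2206.241
4. ⊥bis P3·P2 via (57.545,46.655): [(0, 19.1596) (39.2117, 37.9971) (62.831, 74) (0, 74)]  |A|=2206.241
5. ⊥bis P3·P4 via (35.575,41.3): [(0, 61.1428) (39.8238, 38.9301) (62.831, 74) (0, 74)]  |A|=1357.7469
6. ⊥bis P3·P5 via (55.855,39.805): [(0, 61.1428) (39.8238, 38.9301) (62.831, 74) (0, 74)]  |A|=1357.7469
7. ⊥bis P3·P6 via (45.61,45.795): [(0, 61.1428) (29.8236, 44.508) (44.2549, 45.6845) (62.831, 74) (0, 74)]  |A|=1311.6165
8. ⊥bis P3·P7 via (33.1,34.87): [(0, 61.1428) (29.8236, 44.508) (44.2549, 45.6845) (62.831, 74) (0, 74)]  |A|=1311.6165
9. ⊥bis P3·P8 via (52.625,34.96): [(0, 61.1428) (29.8236, 44.508) (44.2549, 45.6845) (62.831, 74) (0, 74)]  |A|=1311.6165
10. ⊥bis P3·P9 via (28.99,35.99): [(0, 61.1428) (29.8236, 44.508) (44.2549, 45.6845) (62.831, 74) (0, 74)]  |A|=1311.6165
11. canonical 5-gon: [(0, 61.1428) (29.8236, 44.508) (44.2549, 45.6845) (62.831, 74) (0, 74)]
12. shoelace: 1311.6165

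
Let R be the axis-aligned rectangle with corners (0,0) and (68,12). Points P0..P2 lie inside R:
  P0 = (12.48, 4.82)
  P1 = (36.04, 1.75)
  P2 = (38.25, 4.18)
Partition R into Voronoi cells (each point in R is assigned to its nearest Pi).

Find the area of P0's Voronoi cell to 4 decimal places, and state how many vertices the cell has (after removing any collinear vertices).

Area of P0's cell: 295.3654 (4 vertices)

1. box [0,68]×[0,12]: [(0, 0) (68, 0) (68, 12) (0, 12)]
2. ⊥bis P0·P1 via (24.26,3.285): [(0, 0) (23.8319, 0) (25.3956, 12) (0, 12)]  |A|=295.3654
3. ⊥bis P0·P2 via (25.365,4.5): [(0, 0) (23.8319, 0) (25.3956, 12) (0, 12)]  |A|=295.3654
4. canonical 4-gon: [(0, 0) (23.8319, 0) (25.3956, 12) (0, 12)]
5. shoelace: 295.3654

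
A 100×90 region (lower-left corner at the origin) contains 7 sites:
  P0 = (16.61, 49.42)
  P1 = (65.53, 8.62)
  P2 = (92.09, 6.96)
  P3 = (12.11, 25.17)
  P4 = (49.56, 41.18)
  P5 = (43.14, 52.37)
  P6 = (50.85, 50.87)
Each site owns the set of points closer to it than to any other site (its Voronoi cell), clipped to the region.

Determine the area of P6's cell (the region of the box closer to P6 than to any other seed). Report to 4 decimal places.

Area of P6's cell: 2230.3955

1. box [0,100]×[0,90]: [(0, 0) (100, 0) (100, 90) (0, 90)]
2. ⊥bis P6·P0 via (33.73,50.145): [(35.8535, 0) (100, 0) (100, 90) (32.0422, 90)]  |A|=5944.6907
3. ⊥bis P6·P1 via (58.19,29.745): [(34.9361, 21.6653) (100, 44.2721) (100, 90) (32.0422, 90)]  |A|=3809.5558
4. ⊥bis P6·P2 via (71.47,28.915): [(34.9361, 21.6653) (80.6704, 37.5559) (100, 55.7102) (100, 90) (32.0422, 90)]  |A|=3699.0089
5. ⊥bis P6·P3 via (31.48,38.02): [(34.4319, 33.5703) (40.9447, 23.753) (80.6704, 37.5559) (100, 55.7102) (100, 90) (32.0422, 90)]  |A|=3662.7162
6. ⊥bis P6·P4 via (50.205,46.025): [(33.8121, 48.2073) (84.786, 41.4213) (100, 55.7102) (100, 90) (32.0422, 90)]  |A|=2970.6551
7. ⊥bis P6·P5 via (46.995,51.62): [(46.015, 46.5828) (84.786, 41.4213) (100, 55.7102) (100, 90) (54.4619, 90)]  |A|=2230.3955
8. canonical 5-gon: [(46.015, 46.5828) (84.786, 41.4213) (100, 55.7102) (100, 90) (54.4619, 90)]
9. shoelace: 2230.3955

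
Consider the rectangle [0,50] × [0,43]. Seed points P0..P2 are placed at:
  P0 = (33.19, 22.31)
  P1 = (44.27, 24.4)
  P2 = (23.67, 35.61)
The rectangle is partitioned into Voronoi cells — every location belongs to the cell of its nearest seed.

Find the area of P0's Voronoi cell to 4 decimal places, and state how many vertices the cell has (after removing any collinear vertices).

Area of P0's cell: 907.7655 (4 vertices)

1. box [0,50]×[0,43]: [(0, 0) (50, 0) (50, 43) (0, 43)]
2. ⊥bis P0·P1 via (38.73,23.355): [(0, 0) (43.1354, 0) (35.0244, 43) (0, 43)]  |A|=1680.4359
3. ⊥bis P0·P2 via (28.43,28.96): [(0, 8.6101) (0, 0) (43.1354, 0) (36.5733, 34.7889)]  |A|=907.7655
4. canonical 4-gon: [(0, 8.6101) (0, 0) (43.1354, 0) (36.5733, 34.7889)]
5. shoelace: 907.7655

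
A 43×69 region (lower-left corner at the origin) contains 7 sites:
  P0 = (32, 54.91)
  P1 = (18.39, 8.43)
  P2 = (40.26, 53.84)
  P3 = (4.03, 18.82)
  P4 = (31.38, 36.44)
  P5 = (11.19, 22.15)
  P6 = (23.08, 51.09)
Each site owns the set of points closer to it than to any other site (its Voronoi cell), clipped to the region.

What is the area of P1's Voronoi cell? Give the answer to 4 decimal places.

Area of P1's cell: 628.1915

1. box [0,43]×[0,69]: [(0, 0) (43, 0) (43, 69) (0, 69)]
2. ⊥bis P1·P0 via (25.195,31.67): [(0, 39.0475) (0, 0) (43, 0) (43, 26.4564)]  |A|=1408.3338
3. ⊥bis P1·P2 via (29.325,31.135): [(32.8967, 29.4148) (0, 39.0475) (0, 0) (43, 0) (43, 24.549)]  |A|=1398.6978
4. ⊥bis P1·P3 via (11.21,13.625): [(32.8967, 29.4148) (24.4286, 31.8944) (1.3518, 0) (43, 0) (43, 24.549)]  |A|=900.2029
5. ⊥bis P1·P4 via (24.885,22.435): [(19.4186, 24.9701) (1.3518, 0) (43, 0) (43, 14.0339)]  |A|=685.4498
6. ⊥bis P1·P5 via (14.79,15.29): [(26.7537, 21.5683) (10.9607, 13.2805) (1.3518, 0) (43, 0) (43, 14.0339)]  |A|=628.1915
7. ⊥bis P1·P6 via (20.735,29.76): [(26.7537, 21.5683) (10.9607, 13.2805) (1.3518, 0) (43, 0) (43, 14.0339)]  |A|=628.1915
8. canonical 5-gon: [(26.7537, 21.5683) (10.9607, 13.2805) (1.3518, 0) (43, 0) (43, 14.0339)]
9. shoelace: 628.1915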